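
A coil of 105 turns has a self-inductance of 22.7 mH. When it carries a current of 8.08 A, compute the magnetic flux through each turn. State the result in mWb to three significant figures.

Φ_B ≈ 1.75 mWb

From L = NΦ_B/I, the flux per turn is Φ_B = LI/N.
Φ_B = (2.270×10^-2 H)(8.08 A)/105 = 1.747×10^-3 Wb.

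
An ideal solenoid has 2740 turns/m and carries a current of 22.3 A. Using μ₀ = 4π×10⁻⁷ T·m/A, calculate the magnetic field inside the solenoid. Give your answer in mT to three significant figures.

Inside a long solenoid, B = μ₀nI.
B = (4π×10⁻⁷)(2.740×10^3 m⁻¹)(22.3 A) = 7.678×10^-2 T.

B ≈ 76.8 mT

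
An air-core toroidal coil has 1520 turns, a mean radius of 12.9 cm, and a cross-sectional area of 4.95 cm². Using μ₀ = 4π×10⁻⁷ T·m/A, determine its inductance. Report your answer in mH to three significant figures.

For a thin toroid, L = μ₀N²A/(2πR).
L = (4π×10⁻⁷)(1520)²(4.950×10^-4) / (2π×0.129 m) = 1.773×10^-3 H.

L ≈ 1.77 mH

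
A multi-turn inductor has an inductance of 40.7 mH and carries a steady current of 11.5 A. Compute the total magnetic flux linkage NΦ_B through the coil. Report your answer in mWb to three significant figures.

NΦ_B ≈ 468 mWb

From L = NΦ_B/I, the flux linkage is NΦ_B = LI.
NΦ_B = (4.070×10^-2 H)(11.5 A) = 0.4681 Wb.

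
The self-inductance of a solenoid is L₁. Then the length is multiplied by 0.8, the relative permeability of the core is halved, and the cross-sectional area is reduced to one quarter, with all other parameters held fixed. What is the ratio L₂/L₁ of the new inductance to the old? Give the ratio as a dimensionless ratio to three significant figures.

For a solenoid, L ∝ μᵣN²A/ℓ.
L₂/L₁ = (0.8)^-1 × (0.5) × (0.25) = 0.156.

L₂/L₁ = 0.156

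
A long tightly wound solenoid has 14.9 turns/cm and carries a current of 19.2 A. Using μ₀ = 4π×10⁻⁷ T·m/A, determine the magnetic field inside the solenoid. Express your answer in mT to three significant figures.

Inside a long solenoid, B = μ₀nI.
B = (4π×10⁻⁷)(1.490×10^3 m⁻¹)(19.2 A) = 3.59499×10^-2 T.

B ≈ 35.9 mT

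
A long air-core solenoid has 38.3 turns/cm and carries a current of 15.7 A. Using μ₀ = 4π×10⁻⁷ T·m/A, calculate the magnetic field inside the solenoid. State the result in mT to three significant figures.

B ≈ 75.6 mT

Inside a long solenoid, B = μ₀nI.
B = (4π×10⁻⁷)(3.830×10^3 m⁻¹)(15.7 A) = 7.556×10^-2 T.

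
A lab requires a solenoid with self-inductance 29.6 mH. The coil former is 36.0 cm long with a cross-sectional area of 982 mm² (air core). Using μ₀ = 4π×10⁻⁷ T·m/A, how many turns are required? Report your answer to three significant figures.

A = 982 mm² = 9.820×10^-4 m².
From L = μ₀N²A/ℓ, N = √(Lℓ / (μ₀A)).
N = √[(2.960×10^-2)(0.36) / ((4π×10⁻⁷)×9.820×10^-4)] = √(8.635×10^6) ≈ 2938.6.

N ≈ 2940 turns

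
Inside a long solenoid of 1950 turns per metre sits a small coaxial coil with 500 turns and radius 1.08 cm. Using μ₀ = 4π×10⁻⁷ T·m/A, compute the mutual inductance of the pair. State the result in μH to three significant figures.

The outer solenoid produces a uniform field B₁ = μ₀n₁I₁ across the inner coil,
so the flux linkage is N₂Φ = N₂B₁A₂ = μ₀n₁N₂A₂·I₁, giving M = μ₀n₁N₂A₂.
A₂ = πr² = π(1.080×10^-2 m)² = 3.664×10^-4 m².
M = (4π×10⁻⁷)(1950)(500)(3.664×10^-4) = 4.490×10^-4 H.

M ≈ 449 μH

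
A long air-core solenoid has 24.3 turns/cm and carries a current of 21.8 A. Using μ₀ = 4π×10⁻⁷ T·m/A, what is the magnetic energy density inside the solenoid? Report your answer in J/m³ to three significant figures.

u ≈ 1760 J/m³

B = μ₀nI = (4π×10⁻⁷)(2.430×10^3)(21.8) = 6.657×10^-2 T.
u = B²/(2μ₀) = (6.657×10^-2)²/(2×4π×10⁻⁷) = 1.763×10^3 J/m³.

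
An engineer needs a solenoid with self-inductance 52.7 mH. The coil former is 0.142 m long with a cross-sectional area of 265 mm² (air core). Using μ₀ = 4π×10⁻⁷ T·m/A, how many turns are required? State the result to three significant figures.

N ≈ 4740 turns

A = 265 mm² = 2.650×10^-4 m².
From L = μ₀N²A/ℓ, N = √(Lℓ / (μ₀A)).
N = √[(5.270×10^-2)(0.142) / ((4π×10⁻⁷)×2.650×10^-4)] = √(2.247×10^7) ≈ 4740.5.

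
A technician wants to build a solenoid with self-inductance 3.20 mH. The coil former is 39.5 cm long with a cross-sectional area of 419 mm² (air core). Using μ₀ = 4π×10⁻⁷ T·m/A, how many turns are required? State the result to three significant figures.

N ≈ 1550 turns

A = 419 mm² = 4.190×10^-4 m².
From L = μ₀N²A/ℓ, N = √(Lℓ / (μ₀A)).
N = √[(3.200×10^-3)(0.395) / ((4π×10⁻⁷)×4.190×10^-4)] = √(2.401×10^6) ≈ 1549.4.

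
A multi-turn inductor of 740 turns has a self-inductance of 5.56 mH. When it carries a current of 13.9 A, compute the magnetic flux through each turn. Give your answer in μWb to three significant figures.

From L = NΦ_B/I, the flux per turn is Φ_B = LI/N.
Φ_B = (5.560×10^-3 H)(13.9 A)/740 = 1.044×10^-4 Wb.

Φ_B ≈ 104 μWb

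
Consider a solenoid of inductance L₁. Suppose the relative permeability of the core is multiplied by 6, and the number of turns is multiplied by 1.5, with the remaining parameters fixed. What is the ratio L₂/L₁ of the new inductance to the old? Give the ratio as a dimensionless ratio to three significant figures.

For a solenoid, L ∝ μᵣN²A/ℓ.
L₂/L₁ = (6) × (1.5)^2 = 13.5.

L₂/L₁ = 13.5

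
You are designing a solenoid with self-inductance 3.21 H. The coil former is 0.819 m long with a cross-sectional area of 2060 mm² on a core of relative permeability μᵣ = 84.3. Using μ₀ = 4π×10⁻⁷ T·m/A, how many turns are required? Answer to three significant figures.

A = 2060 mm² = 2.060×10^-3 m².
From L = μ₀μᵣN²A/ℓ, N = √(Lℓ / (μ₀μᵣA)).
N = √[(3.21)(0.819) / ((4π×10⁻⁷)(84.3)×2.060×10^-3)] = √(1.2047×10^7) ≈ 3470.9.

N ≈ 3470 turns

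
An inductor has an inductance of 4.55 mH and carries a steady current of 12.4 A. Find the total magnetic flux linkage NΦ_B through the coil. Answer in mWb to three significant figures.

NΦ_B ≈ 56.4 mWb

From L = NΦ_B/I, the flux linkage is NΦ_B = LI.
NΦ_B = (4.550×10^-3 H)(12.4 A) = 5.642×10^-2 Wb.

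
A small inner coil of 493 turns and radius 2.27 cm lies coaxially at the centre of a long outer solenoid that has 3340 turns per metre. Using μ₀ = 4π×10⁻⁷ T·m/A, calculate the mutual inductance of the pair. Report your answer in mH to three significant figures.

M ≈ 3.35 mH

The outer solenoid produces a uniform field B₁ = μ₀n₁I₁ across the inner coil,
so the flux linkage is N₂Φ = N₂B₁A₂ = μ₀n₁N₂A₂·I₁, giving M = μ₀n₁N₂A₂.
A₂ = πr² = π(2.270×10^-2 m)² = 1.619×10^-3 m².
M = (4π×10⁻⁷)(3340)(493)(1.619×10^-3) = 3.350×10^-3 H.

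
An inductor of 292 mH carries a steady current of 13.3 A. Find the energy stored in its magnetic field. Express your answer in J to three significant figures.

U ≈ 25.8 J

Stored magnetic energy: U = ½LI².
U = ½(0.292 H)(13.3 A)² = 25.83 J.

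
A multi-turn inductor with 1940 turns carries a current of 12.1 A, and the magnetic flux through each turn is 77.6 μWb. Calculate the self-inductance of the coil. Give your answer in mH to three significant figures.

L ≈ 12.4 mH

Self-inductance is defined by L = NΦ_B/I (flux linkage over current).
L = (1940)(7.760×10^-5 Wb)/(12.1 A) = 1.244×10^-2 H.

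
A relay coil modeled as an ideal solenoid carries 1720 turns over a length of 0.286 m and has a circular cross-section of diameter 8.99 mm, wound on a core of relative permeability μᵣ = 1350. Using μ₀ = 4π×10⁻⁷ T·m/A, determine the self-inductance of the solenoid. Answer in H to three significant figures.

L ≈ 1.11 H

A = π(d/2)² = π(4.495×10^-3 m)² = 6.348×10^-5 m².
For a long solenoid, L = μ₀μᵣN²A/ℓ.
L = (4π×10⁻⁷)(1350)(1720)²(6.348×10^-5)/(0.286 m) = 1.114 H.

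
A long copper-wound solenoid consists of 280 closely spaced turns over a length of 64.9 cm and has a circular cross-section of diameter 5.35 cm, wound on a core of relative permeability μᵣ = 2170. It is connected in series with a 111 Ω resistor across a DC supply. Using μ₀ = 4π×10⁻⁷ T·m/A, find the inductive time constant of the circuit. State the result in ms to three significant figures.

A = π(d/2)² = π(2.675×10^-2 m)² = 2.248×10^-3 m².
L = μ₀μᵣN²A/ℓ = (4π×10⁻⁷)(2170)(280)²(2.248×10^-3)/(0.649) = 0.7405 H.
τ = L/R = (0.7405)/(111) = 6.671×10^-3 s.

τ ≈ 6.67 ms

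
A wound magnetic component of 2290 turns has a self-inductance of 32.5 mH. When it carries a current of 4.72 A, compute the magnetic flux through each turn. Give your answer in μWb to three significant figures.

From L = NΦ_B/I, the flux per turn is Φ_B = LI/N.
Φ_B = (3.250×10^-2 H)(4.72 A)/2290 = 6.699×10^-5 Wb.

Φ_B ≈ 67.0 μWb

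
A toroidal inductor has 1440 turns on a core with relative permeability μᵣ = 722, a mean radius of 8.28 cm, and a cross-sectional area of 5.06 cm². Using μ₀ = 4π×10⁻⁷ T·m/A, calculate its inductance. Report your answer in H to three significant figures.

For a thin toroid, L = μ₀μᵣN²A/(2πR).
L = (4π×10⁻⁷)(722)(1440)²(5.060×10^-4) / (2π×8.280×10^-2 m) = 1.83 H.

L ≈ 1.83 H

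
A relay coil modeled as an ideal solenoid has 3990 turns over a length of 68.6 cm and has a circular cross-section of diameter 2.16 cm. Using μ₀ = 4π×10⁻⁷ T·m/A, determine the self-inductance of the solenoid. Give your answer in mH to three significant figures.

A = π(d/2)² = π(1.080×10^-2 m)² = 3.664×10^-4 m².
For a long solenoid, L = μ₀N²A/ℓ.
L = (4π×10⁻⁷)(3990)²(3.664×10^-4)/(0.686 m) = 1.069×10^-2 H.

L ≈ 10.7 mH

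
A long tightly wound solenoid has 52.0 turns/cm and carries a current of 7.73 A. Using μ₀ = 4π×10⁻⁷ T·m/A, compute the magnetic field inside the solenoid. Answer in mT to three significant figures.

B ≈ 50.5 mT

Inside a long solenoid, B = μ₀nI.
B = (4π×10⁻⁷)(5.200×10^3 m⁻¹)(7.73 A) = 5.051×10^-2 T.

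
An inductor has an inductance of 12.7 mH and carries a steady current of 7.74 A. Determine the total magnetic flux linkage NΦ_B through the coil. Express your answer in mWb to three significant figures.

From L = NΦ_B/I, the flux linkage is NΦ_B = LI.
NΦ_B = (1.270×10^-2 H)(7.74 A) = 9.830×10^-2 Wb.

NΦ_B ≈ 98.3 mWb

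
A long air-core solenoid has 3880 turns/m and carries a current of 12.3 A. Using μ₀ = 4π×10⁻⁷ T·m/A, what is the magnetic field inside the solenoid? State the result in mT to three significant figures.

B ≈ 60.0 mT

Inside a long solenoid, B = μ₀nI.
B = (4π×10⁻⁷)(3.880×10^3 m⁻¹)(12.3 A) = 5.997×10^-2 T.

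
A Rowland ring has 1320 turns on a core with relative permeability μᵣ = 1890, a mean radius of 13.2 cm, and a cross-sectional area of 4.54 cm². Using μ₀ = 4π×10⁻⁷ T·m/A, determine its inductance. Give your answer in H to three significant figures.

For a thin toroid, L = μ₀μᵣN²A/(2πR).
L = (4π×10⁻⁷)(1890)(1320)²(4.540×10^-4) / (2π×0.132 m) = 2.265 H.

L ≈ 2.27 H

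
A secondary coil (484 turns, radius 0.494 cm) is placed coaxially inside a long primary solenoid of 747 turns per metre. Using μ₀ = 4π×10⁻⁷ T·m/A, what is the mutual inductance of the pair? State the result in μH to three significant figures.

The outer solenoid produces a uniform field B₁ = μ₀n₁I₁ across the inner coil,
so the flux linkage is N₂Φ = N₂B₁A₂ = μ₀n₁N₂A₂·I₁, giving M = μ₀n₁N₂A₂.
A₂ = πr² = π(4.940×10^-3 m)² = 7.667×10^-5 m².
M = (4π×10⁻⁷)(747)(484)(7.667×10^-5) = 3.483×10^-5 H.

M ≈ 34.8 μH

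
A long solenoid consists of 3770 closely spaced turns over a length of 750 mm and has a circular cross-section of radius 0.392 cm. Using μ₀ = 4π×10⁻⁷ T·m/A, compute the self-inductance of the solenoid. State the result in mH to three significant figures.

A = πr² = π(3.920×10^-3 m)² = 4.827×10^-5 m².
For a long solenoid, L = μ₀N²A/ℓ.
L = (4π×10⁻⁷)(3770)²(4.827×10^-5)/(0.75 m) = 1.150×10^-3 H.

L ≈ 1.15 mH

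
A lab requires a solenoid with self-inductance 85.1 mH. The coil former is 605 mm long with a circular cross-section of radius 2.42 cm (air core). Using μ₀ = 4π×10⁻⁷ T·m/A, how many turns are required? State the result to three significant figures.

N ≈ 4720 turns

A = πr² = π(2.420×10^-2 m)² = 1.840×10^-3 m².
From L = μ₀N²A/ℓ, N = √(Lℓ / (μ₀A)).
N = √[(8.510×10^-2)(0.605) / ((4π×10⁻⁷)×1.840×10^-3)] = √(2.227×10^7) ≈ 4719.0.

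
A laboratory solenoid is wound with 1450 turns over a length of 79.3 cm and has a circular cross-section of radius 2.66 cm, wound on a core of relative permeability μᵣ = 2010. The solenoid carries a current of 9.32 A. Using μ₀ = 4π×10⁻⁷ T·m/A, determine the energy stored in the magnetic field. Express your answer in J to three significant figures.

A = πr² = π(2.660×10^-2 m)² = 2.223×10^-3 m².
L = μ₀μᵣN²A/ℓ = (4π×10⁻⁷)(2010)(1450)²(2.223×10^-3)/(0.793) = 14.89 H.
U = ½LI² = ½(14.89)(9.32)² = 646.5 J.

U ≈ 647 J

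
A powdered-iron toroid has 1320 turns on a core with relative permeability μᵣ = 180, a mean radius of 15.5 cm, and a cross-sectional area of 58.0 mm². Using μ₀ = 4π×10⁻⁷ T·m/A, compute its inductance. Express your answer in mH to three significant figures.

L ≈ 23.5 mH

For a thin toroid, L = μ₀μᵣN²A/(2πR).
L = (4π×10⁻⁷)(180)(1320)²(5.800×10^-5) / (2π×0.155 m) = 2.347×10^-2 H.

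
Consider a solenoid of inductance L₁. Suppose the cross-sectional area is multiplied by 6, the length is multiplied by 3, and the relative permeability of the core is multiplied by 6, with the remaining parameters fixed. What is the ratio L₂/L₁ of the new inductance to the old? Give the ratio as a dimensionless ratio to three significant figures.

For a solenoid, L ∝ μᵣN²A/ℓ.
L₂/L₁ = (6) × (3)^-1 × (6) = 12.0.

L₂/L₁ = 12.0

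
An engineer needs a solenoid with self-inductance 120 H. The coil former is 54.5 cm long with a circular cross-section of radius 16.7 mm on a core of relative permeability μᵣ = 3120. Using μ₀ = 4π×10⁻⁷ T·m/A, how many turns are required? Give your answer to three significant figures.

N ≈ 4360 turns

A = πr² = π(1.670×10^-2 m)² = 8.762×10^-4 m².
From L = μ₀μᵣN²A/ℓ, N = √(Lℓ / (μ₀μᵣA)).
N = √[(120)(0.545) / ((4π×10⁻⁷)(3120)×8.762×10^-4)] = √(1.904×10^7) ≈ 4363.3.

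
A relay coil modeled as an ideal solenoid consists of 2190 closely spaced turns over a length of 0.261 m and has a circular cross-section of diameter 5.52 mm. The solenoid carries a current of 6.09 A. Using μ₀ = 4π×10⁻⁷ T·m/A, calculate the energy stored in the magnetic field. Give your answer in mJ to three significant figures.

U ≈ 10.2 mJ

A = π(d/2)² = π(2.760×10^-3 m)² = 2.393×10^-5 m².
L = μ₀N²A/ℓ = (4π×10⁻⁷)(2190)²(2.393×10^-5)/(0.261) = 5.526×10^-4 H.
U = ½LI² = ½(5.526×10^-4)(6.09)² = 1.0248×10^-2 J.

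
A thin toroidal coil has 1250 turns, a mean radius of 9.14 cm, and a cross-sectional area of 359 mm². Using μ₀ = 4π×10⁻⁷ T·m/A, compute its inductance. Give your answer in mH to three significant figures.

For a thin toroid, L = μ₀N²A/(2πR).
L = (4π×10⁻⁷)(1250)²(3.590×10^-4) / (2π×9.140×10^-2 m) = 1.227×10^-3 H.

L ≈ 1.23 mH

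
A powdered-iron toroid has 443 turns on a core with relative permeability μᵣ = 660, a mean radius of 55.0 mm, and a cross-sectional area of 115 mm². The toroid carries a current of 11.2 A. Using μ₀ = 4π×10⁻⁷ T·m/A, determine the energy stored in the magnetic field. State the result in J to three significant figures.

L = μ₀μᵣN²A/(2πR) = (4π×10⁻⁷)(660)(443)²(1.150×10^-4)/(2π×5.500×10^-2) = 5.416×10^-2 H.
U = ½LI² = ½(5.416×10^-2)(11.2)² = 3.397 J.

U ≈ 3.40 J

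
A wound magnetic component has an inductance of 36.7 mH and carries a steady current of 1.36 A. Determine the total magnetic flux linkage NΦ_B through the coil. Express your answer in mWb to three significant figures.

NΦ_B ≈ 49.9 mWb

From L = NΦ_B/I, the flux linkage is NΦ_B = LI.
NΦ_B = (3.670×10^-2 H)(1.36 A) = 4.991×10^-2 Wb.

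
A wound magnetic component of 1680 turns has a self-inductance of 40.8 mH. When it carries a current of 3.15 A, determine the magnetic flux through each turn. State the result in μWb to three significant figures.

From L = NΦ_B/I, the flux per turn is Φ_B = LI/N.
Φ_B = (4.080×10^-2 H)(3.15 A)/1680 = 7.650×10^-5 Wb.

Φ_B ≈ 76.5 μWb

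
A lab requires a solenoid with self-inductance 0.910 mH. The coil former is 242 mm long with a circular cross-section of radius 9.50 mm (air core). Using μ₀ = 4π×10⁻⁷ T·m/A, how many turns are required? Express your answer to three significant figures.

N ≈ 786 turns

A = πr² = π(9.500×10^-3 m)² = 2.835×10^-4 m².
From L = μ₀N²A/ℓ, N = √(Lℓ / (μ₀A)).
N = √[(9.100×10^-4)(0.242) / ((4π×10⁻⁷)×2.835×10^-4)] = √(6.181×10^5) ≈ 786.2.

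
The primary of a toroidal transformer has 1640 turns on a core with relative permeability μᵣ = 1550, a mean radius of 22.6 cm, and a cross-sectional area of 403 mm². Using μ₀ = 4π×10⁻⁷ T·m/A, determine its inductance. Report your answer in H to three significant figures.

For a thin toroid, L = μ₀μᵣN²A/(2πR).
L = (4π×10⁻⁷)(1550)(1640)²(4.030×10^-4) / (2π×0.226 m) = 1.487 H.

L ≈ 1.49 H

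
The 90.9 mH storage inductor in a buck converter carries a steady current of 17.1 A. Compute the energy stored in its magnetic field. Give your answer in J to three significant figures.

Stored magnetic energy: U = ½LI².
U = ½(9.090×10^-2 H)(17.1 A)² = 13.29 J.

U ≈ 13.3 J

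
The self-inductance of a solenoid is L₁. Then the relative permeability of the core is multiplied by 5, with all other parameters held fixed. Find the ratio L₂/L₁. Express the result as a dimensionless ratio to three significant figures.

For a solenoid, L ∝ μᵣN²A/ℓ.
L₂/L₁ = (5) = 5.00.

L₂/L₁ = 5.00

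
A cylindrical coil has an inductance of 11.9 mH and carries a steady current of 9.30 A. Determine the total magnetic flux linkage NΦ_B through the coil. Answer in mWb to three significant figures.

From L = NΦ_B/I, the flux linkage is NΦ_B = LI.
NΦ_B = (1.190×10^-2 H)(9.30 A) = 0.1107 Wb.

NΦ_B ≈ 111 mWb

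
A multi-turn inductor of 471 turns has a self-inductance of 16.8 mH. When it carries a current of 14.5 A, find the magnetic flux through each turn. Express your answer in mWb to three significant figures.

Φ_B ≈ 0.517 mWb

From L = NΦ_B/I, the flux per turn is Φ_B = LI/N.
Φ_B = (1.680×10^-2 H)(14.5 A)/471 = 5.172×10^-4 Wb.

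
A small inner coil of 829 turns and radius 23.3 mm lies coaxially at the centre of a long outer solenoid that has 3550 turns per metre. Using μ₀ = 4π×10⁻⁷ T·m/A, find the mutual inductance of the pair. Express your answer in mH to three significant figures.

The outer solenoid produces a uniform field B₁ = μ₀n₁I₁ across the inner coil,
so the flux linkage is N₂Φ = N₂B₁A₂ = μ₀n₁N₂A₂·I₁, giving M = μ₀n₁N₂A₂.
A₂ = πr² = π(2.330×10^-2 m)² = 1.706×10^-3 m².
M = (4π×10⁻⁷)(3550)(829)(1.706×10^-3) = 6.307×10^-3 H.

M ≈ 6.31 mH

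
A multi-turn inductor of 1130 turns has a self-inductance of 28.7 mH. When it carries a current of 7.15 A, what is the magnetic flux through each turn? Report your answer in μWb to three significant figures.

Φ_B ≈ 182 μWb

From L = NΦ_B/I, the flux per turn is Φ_B = LI/N.
Φ_B = (2.870×10^-2 H)(7.15 A)/1130 = 1.816×10^-4 Wb.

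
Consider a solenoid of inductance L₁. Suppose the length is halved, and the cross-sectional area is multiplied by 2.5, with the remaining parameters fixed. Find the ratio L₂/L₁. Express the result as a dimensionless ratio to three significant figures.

L₂/L₁ = 5.00

For a solenoid, L ∝ μᵣN²A/ℓ.
L₂/L₁ = (0.5)^-1 × (2.5) = 5.00.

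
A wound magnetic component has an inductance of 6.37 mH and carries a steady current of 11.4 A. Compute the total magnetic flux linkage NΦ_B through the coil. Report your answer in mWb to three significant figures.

NΦ_B ≈ 72.6 mWb

From L = NΦ_B/I, the flux linkage is NΦ_B = LI.
NΦ_B = (6.370×10^-3 H)(11.4 A) = 7.262×10^-2 Wb.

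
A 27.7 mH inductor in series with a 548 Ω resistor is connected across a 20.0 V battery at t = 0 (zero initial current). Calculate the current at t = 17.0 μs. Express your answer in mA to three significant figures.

τ = L/R = 2.770×10^-2/548 = 5.0547×10^-5 s; final current I_∞ = ε/R = 20.0/548 = 3.650×10^-2 A.
I(t) = I_∞(1 − e^(−t/τ)) with t/τ = 0.336.
I = (3.650×10^-2)(1 − e^(−0.336)) = 1.042×10^-2 A.

I ≈ 10.4 mA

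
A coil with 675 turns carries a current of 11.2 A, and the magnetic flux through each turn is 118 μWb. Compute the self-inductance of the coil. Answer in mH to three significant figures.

L ≈ 7.11 mH

Self-inductance is defined by L = NΦ_B/I (flux linkage over current).
L = (675)(1.180×10^-4 Wb)/(11.2 A) = 7.112×10^-3 H.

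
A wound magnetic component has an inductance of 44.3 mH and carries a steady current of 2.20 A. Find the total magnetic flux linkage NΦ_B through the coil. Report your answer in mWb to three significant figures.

From L = NΦ_B/I, the flux linkage is NΦ_B = LI.
NΦ_B = (4.430×10^-2 H)(2.20 A) = 9.746×10^-2 Wb.

NΦ_B ≈ 97.5 mWb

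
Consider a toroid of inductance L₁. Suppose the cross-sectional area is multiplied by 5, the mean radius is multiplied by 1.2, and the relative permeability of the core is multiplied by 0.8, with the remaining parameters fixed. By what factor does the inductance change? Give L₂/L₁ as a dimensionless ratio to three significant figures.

L₂/L₁ = 3.33

For a toroid, L ∝ μᵣN²A/R.
L₂/L₁ = (5) × (1.2)^-1 × (0.8) = 3.33.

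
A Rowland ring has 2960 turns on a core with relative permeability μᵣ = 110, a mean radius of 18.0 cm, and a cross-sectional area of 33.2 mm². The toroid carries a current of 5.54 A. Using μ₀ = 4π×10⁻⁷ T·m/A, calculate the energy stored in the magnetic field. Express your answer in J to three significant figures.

L = μ₀μᵣN²A/(2πR) = (4π×10⁻⁷)(110)(2960)²(3.320×10^-5)/(2π×0.18) = 3.555×10^-2 H.
U = ½LI² = ½(3.555×10^-2)(5.54)² = 0.5456 J.

U ≈ 0.546 J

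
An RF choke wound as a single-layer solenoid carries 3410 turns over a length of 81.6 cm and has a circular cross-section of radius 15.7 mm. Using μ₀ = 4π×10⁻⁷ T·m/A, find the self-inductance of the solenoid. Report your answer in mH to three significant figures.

L ≈ 13.9 mH

A = πr² = π(1.570×10^-2 m)² = 7.744×10^-4 m².
For a long solenoid, L = μ₀N²A/ℓ.
L = (4π×10⁻⁷)(3410)²(7.744×10^-4)/(0.816 m) = 1.387×10^-2 H.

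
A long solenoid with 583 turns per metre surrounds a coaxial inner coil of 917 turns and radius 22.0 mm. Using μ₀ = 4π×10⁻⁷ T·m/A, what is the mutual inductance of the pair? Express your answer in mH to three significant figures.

M ≈ 1.02 mH

The outer solenoid produces a uniform field B₁ = μ₀n₁I₁ across the inner coil,
so the flux linkage is N₂Φ = N₂B₁A₂ = μ₀n₁N₂A₂·I₁, giving M = μ₀n₁N₂A₂.
A₂ = πr² = π(2.200×10^-2 m)² = 1.521×10^-3 m².
M = (4π×10⁻⁷)(583)(917)(1.521×10^-3) = 1.022×10^-3 H.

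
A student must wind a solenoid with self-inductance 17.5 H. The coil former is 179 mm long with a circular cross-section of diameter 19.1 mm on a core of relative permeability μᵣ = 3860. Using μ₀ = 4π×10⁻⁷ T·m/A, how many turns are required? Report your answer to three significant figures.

A = π(d/2)² = π(9.550×10^-3 m)² = 2.865×10^-4 m².
From L = μ₀μᵣN²A/ℓ, N = √(Lℓ / (μ₀μᵣA)).
N = √[(17.5)(0.179) / ((4π×10⁻⁷)(3860)×2.865×10^-4)] = √(2.254×10^6) ≈ 1501.3.

N ≈ 1500 turns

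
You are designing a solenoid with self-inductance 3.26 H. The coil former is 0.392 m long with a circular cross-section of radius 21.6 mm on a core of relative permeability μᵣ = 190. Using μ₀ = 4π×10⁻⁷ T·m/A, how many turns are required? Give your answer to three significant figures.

A = πr² = π(2.160×10^-2 m)² = 1.466×10^-3 m².
From L = μ₀μᵣN²A/ℓ, N = √(Lℓ / (μ₀μᵣA)).
N = √[(3.26)(0.392) / ((4π×10⁻⁷)(190)×1.466×10^-3)] = √(3.652×10^6) ≈ 1910.9.

N ≈ 1910 turns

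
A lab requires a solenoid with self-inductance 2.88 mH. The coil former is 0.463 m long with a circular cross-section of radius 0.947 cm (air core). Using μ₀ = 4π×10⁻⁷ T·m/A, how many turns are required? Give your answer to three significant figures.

N ≈ 1940 turns

A = πr² = π(9.470×10^-3 m)² = 2.817×10^-4 m².
From L = μ₀N²A/ℓ, N = √(Lℓ / (μ₀A)).
N = √[(2.880×10^-3)(0.463) / ((4π×10⁻⁷)×2.817×10^-4)] = √(3.766×10^6) ≈ 1940.7.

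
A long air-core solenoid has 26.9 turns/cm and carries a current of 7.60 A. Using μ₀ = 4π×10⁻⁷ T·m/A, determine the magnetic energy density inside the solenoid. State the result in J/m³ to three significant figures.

u ≈ 263 J/m³

B = μ₀nI = (4π×10⁻⁷)(2.690×10^3)(7.60) = 2.569×10^-2 T.
u = B²/(2μ₀) = (2.569×10^-2)²/(2×4π×10⁻⁷) = 262.6 J/m³.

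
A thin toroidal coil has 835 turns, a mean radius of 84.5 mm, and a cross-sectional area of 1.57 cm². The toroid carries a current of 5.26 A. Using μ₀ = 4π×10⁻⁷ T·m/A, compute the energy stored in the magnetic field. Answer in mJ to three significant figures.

L = μ₀N²A/(2πR) = (4π×10⁻⁷)(835)²(1.570×10^-4)/(2π×8.450×10^-2) = 2.591×10^-4 H.
U = ½LI² = ½(2.591×10^-4)(5.26)² = 3.584×10^-3 J.

U ≈ 3.58 mJ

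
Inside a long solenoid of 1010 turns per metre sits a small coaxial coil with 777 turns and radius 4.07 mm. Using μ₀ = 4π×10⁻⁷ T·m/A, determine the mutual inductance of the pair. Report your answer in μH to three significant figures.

The outer solenoid produces a uniform field B₁ = μ₀n₁I₁ across the inner coil,
so the flux linkage is N₂Φ = N₂B₁A₂ = μ₀n₁N₂A₂·I₁, giving M = μ₀n₁N₂A₂.
A₂ = πr² = π(4.070×10^-3 m)² = 5.204×10^-5 m².
M = (4π×10⁻⁷)(1010)(777)(5.204×10^-5) = 5.132×10^-5 H.

M ≈ 51.3 μH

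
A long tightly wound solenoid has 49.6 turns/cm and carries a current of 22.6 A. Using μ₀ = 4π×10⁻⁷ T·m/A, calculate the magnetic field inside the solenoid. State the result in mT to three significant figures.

Inside a long solenoid, B = μ₀nI.
B = (4π×10⁻⁷)(4.960×10^3 m⁻¹)(22.6 A) = 0.1409 T.

B ≈ 141 mT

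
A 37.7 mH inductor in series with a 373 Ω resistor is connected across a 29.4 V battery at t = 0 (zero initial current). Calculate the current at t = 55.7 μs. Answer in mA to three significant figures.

I ≈ 33.4 mA

τ = L/R = 3.770×10^-2/373 = 1.011×10^-4 s; final current I_∞ = ε/R = 29.4/373 = 7.882×10^-2 A.
I(t) = I_∞(1 − e^(−t/τ)) with t/τ = 0.551.
I = (7.882×10^-2)(1 − e^(−0.551)) = 3.339×10^-2 A.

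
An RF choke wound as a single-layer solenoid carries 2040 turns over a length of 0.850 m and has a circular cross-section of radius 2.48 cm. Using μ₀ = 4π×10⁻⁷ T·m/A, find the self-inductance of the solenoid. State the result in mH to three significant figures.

A = πr² = π(2.480×10^-2 m)² = 1.932×10^-3 m².
For a long solenoid, L = μ₀N²A/ℓ.
L = (4π×10⁻⁷)(2040)²(1.932×10^-3)/(0.85 m) = 1.189×10^-2 H.

L ≈ 11.9 mH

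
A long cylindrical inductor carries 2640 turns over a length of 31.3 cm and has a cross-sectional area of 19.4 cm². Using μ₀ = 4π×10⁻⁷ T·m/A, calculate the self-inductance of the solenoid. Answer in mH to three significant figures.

A = 19.4 cm² = 1.940×10^-3 m².
For a long solenoid, L = μ₀N²A/ℓ.
L = (4π×10⁻⁷)(2640)²(1.940×10^-3)/(0.313 m) = 5.428×10^-2 H.

L ≈ 54.3 mH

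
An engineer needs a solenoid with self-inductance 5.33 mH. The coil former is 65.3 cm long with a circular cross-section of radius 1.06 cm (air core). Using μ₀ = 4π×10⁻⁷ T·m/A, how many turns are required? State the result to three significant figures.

N ≈ 2800 turns

A = πr² = π(1.060×10^-2 m)² = 3.530×10^-4 m².
From L = μ₀N²A/ℓ, N = √(Lℓ / (μ₀A)).
N = √[(5.330×10^-3)(0.653) / ((4π×10⁻⁷)×3.530×10^-4)] = √(7.846×10^6) ≈ 2801.1.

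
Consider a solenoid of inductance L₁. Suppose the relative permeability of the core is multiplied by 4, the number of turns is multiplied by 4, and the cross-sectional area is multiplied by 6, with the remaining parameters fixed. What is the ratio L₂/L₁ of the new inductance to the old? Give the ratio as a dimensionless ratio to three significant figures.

For a solenoid, L ∝ μᵣN²A/ℓ.
L₂/L₁ = (4) × (4)^2 × (6) = 384.

L₂/L₁ = 384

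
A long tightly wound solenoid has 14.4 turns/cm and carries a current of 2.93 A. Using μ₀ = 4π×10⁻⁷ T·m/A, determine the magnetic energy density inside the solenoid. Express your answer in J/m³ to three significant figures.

B = μ₀nI = (4π×10⁻⁷)(1.440×10^3)(2.93) = 5.302×10^-3 T.
u = B²/(2μ₀) = (5.302×10^-3)²/(2×4π×10⁻⁷) = 11.19 J/m³.

u ≈ 11.2 J/m³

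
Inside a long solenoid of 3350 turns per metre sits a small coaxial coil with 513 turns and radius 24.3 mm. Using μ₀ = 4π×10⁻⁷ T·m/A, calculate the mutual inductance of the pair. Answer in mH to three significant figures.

The outer solenoid produces a uniform field B₁ = μ₀n₁I₁ across the inner coil,
so the flux linkage is N₂Φ = N₂B₁A₂ = μ₀n₁N₂A₂·I₁, giving M = μ₀n₁N₂A₂.
A₂ = πr² = π(2.430×10^-2 m)² = 1.855×10^-3 m².
M = (4π×10⁻⁷)(3350)(513)(1.855×10^-3) = 4.006×10^-3 H.

M ≈ 4.01 mH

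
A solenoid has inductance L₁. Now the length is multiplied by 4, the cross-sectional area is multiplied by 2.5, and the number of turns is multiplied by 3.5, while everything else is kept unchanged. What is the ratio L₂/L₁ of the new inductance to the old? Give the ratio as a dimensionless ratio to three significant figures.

L₂/L₁ = 7.66

For a solenoid, L ∝ μᵣN²A/ℓ.
L₂/L₁ = (4)^-1 × (2.5) × (3.5)^2 = 7.66.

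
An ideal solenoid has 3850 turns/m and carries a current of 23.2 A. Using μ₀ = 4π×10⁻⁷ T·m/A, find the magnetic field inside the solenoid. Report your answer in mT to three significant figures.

B ≈ 112 mT

Inside a long solenoid, B = μ₀nI.
B = (4π×10⁻⁷)(3.850×10^3 m⁻¹)(23.2 A) = 0.1122 T.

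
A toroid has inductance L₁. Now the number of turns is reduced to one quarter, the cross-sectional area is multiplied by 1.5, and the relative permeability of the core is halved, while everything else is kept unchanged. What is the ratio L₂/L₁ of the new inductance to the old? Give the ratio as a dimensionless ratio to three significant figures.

L₂/L₁ = 0.0469

For a toroid, L ∝ μᵣN²A/R.
L₂/L₁ = (0.25)^2 × (1.5) × (0.5) = 0.0469.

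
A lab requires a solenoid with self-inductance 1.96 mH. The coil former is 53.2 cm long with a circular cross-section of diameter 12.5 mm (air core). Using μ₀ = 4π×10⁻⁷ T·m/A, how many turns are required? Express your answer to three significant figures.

N ≈ 2600 turns

A = π(d/2)² = π(6.250×10^-3 m)² = 1.227×10^-4 m².
From L = μ₀N²A/ℓ, N = √(Lℓ / (μ₀A)).
N = √[(1.960×10^-3)(0.532) / ((4π×10⁻⁷)×1.227×10^-4)] = √(6.762×10^6) ≈ 2600.3.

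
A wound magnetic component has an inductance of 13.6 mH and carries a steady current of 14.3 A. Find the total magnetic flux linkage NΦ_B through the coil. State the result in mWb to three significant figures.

From L = NΦ_B/I, the flux linkage is NΦ_B = LI.
NΦ_B = (1.360×10^-2 H)(14.3 A) = 0.19448 Wb.

NΦ_B ≈ 194 mWb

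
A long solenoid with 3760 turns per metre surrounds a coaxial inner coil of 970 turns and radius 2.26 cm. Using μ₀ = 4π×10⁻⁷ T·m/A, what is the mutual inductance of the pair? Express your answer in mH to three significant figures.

The outer solenoid produces a uniform field B₁ = μ₀n₁I₁ across the inner coil,
so the flux linkage is N₂Φ = N₂B₁A₂ = μ₀n₁N₂A₂·I₁, giving M = μ₀n₁N₂A₂.
A₂ = πr² = π(2.260×10^-2 m)² = 1.6046×10^-3 m².
M = (4π×10⁻⁷)(3760)(970)(1.6046×10^-3) = 7.354×10^-3 H.

M ≈ 7.35 mH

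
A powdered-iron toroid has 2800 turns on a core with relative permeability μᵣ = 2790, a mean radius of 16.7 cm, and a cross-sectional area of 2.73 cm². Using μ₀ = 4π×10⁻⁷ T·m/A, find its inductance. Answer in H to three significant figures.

L ≈ 7.15 H

For a thin toroid, L = μ₀μᵣN²A/(2πR).
L = (4π×10⁻⁷)(2790)(2800)²(2.730×10^-4) / (2π×0.167 m) = 7.151 H.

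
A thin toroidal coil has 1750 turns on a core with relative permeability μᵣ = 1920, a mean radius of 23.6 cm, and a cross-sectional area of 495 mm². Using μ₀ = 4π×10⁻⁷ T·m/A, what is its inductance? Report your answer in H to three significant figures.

L ≈ 2.47 H

For a thin toroid, L = μ₀μᵣN²A/(2πR).
L = (4π×10⁻⁷)(1920)(1750)²(4.950×10^-4) / (2π×0.236 m) = 2.467 H.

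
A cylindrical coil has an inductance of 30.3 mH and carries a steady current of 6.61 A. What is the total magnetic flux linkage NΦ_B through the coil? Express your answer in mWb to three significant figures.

NΦ_B ≈ 200 mWb

From L = NΦ_B/I, the flux linkage is NΦ_B = LI.
NΦ_B = (3.030×10^-2 H)(6.61 A) = 0.2003 Wb.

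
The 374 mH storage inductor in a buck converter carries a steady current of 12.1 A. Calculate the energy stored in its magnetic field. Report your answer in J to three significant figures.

Stored magnetic energy: U = ½LI².
U = ½(0.374 H)(12.1 A)² = 27.38 J.

U ≈ 27.4 J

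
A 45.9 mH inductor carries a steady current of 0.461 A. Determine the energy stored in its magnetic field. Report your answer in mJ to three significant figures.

U ≈ 4.88 mJ

Stored magnetic energy: U = ½LI².
U = ½(4.590×10^-2 H)(0.461 A)² = 4.877×10^-3 J.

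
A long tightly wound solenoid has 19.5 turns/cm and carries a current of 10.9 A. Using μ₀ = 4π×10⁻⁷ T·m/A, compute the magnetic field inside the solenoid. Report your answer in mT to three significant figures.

Inside a long solenoid, B = μ₀nI.
B = (4π×10⁻⁷)(1.950×10^3 m⁻¹)(10.9 A) = 2.671×10^-2 T.

B ≈ 26.7 mT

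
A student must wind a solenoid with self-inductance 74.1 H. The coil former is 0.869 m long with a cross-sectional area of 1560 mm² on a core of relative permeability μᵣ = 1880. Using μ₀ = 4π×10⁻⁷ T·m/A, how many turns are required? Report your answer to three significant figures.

A = 1560 mm² = 1.560×10^-3 m².
From L = μ₀μᵣN²A/ℓ, N = √(Lℓ / (μ₀μᵣA)).
N = √[(74.1)(0.869) / ((4π×10⁻⁷)(1880)×1.560×10^-3)] = √(1.747×10^7) ≈ 4180.0.

N ≈ 4180 turns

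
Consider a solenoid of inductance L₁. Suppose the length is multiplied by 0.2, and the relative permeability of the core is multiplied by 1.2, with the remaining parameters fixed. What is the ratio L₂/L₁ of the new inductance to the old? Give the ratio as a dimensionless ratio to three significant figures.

For a solenoid, L ∝ μᵣN²A/ℓ.
L₂/L₁ = (0.2)^-1 × (1.2) = 6.00.

L₂/L₁ = 6.00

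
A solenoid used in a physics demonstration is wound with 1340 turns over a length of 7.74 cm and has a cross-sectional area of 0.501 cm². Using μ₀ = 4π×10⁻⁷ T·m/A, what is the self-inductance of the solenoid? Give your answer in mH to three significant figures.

A = 0.501 cm² = 5.010×10^-5 m².
For a long solenoid, L = μ₀N²A/ℓ.
L = (4π×10⁻⁷)(1340)²(5.010×10^-5)/(7.740×10^-2 m) = 1.461×10^-3 H.

L ≈ 1.46 mH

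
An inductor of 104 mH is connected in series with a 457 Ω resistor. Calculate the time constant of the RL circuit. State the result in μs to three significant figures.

τ = L/R = (0.104 H)/(457 Ω) = 2.276×10^-4 s.

τ ≈ 228 μs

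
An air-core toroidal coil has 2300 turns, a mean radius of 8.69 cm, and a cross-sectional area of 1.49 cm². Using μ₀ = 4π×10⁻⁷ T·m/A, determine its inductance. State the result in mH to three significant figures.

L ≈ 1.81 mH

For a thin toroid, L = μ₀N²A/(2πR).
L = (4π×10⁻⁷)(2300)²(1.490×10^-4) / (2π×8.690×10^-2 m) = 1.814×10^-3 H.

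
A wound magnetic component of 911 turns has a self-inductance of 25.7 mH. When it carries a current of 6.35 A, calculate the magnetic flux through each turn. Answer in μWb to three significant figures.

From L = NΦ_B/I, the flux per turn is Φ_B = LI/N.
Φ_B = (2.570×10^-2 H)(6.35 A)/911 = 1.791×10^-4 Wb.

Φ_B ≈ 179 μWb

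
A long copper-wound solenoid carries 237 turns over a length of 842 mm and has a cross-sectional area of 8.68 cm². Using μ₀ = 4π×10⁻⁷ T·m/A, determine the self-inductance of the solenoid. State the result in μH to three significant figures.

A = 8.68 cm² = 8.680×10^-4 m².
For a long solenoid, L = μ₀N²A/ℓ.
L = (4π×10⁻⁷)(237)²(8.680×10^-4)/(0.842 m) = 7.276×10^-5 H.

L ≈ 72.8 μH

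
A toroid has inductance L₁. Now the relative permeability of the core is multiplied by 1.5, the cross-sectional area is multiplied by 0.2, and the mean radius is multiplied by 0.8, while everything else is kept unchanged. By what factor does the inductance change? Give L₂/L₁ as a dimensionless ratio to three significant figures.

For a toroid, L ∝ μᵣN²A/R.
L₂/L₁ = (1.5) × (0.2) × (0.8)^-1 = 0.375.

L₂/L₁ = 0.375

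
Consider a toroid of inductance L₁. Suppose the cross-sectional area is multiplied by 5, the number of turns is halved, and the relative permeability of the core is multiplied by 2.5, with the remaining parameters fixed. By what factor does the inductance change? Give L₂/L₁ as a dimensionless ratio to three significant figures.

L₂/L₁ = 3.13

For a toroid, L ∝ μᵣN²A/R.
L₂/L₁ = (5) × (0.5)^2 × (2.5) = 3.13.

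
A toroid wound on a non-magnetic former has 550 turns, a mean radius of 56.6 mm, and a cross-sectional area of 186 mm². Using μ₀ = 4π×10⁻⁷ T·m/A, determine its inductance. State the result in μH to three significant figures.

L ≈ 199 μH

For a thin toroid, L = μ₀N²A/(2πR).
L = (4π×10⁻⁷)(550)²(1.860×10^-4) / (2π×5.660×10^-2 m) = 1.988×10^-4 H.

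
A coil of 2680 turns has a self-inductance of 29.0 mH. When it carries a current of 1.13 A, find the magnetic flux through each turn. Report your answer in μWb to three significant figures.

Φ_B ≈ 12.2 μWb

From L = NΦ_B/I, the flux per turn is Φ_B = LI/N.
Φ_B = (2.900×10^-2 H)(1.13 A)/2680 = 1.223×10^-5 Wb.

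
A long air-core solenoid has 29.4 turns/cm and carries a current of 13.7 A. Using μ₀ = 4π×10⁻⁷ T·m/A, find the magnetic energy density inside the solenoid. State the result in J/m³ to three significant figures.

B = μ₀nI = (4π×10⁻⁷)(2.940×10^3)(13.7) = 5.061×10^-2 T.
u = B²/(2μ₀) = (5.061×10^-2)²/(2×4π×10⁻⁷) = 1.019×10^3 J/m³.

u ≈ 1020 J/m³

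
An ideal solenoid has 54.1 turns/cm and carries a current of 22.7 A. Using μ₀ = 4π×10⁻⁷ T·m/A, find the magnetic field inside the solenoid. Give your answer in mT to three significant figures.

Inside a long solenoid, B = μ₀nI.
B = (4π×10⁻⁷)(5.410×10^3 m⁻¹)(22.7 A) = 0.1543 T.

B ≈ 154 mT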